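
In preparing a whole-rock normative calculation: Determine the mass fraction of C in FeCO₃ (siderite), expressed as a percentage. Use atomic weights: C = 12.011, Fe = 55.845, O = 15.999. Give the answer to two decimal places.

Formula mass = 1*55.845 + 1*12.011 + 3*15.999 = 115.853 g/mol, of which 12.011 g is C.
So C makes up 12.011/115.853 = 0.1037 of the mass, i.e. 10.37%.

10.37 weight percent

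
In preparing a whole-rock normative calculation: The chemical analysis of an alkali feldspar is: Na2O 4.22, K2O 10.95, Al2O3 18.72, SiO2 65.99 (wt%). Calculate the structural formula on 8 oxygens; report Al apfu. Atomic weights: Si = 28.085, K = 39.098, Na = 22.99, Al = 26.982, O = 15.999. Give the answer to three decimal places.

1.002 Al apfu

Na2O (M=61.979): mol = 0.06809; Na = 0.13618, O = 0.06809.
K2O (M=94.195): mol = 0.11625; K = 0.23250, O = 0.11625.
Al2O3 (M=101.961): mol = 0.18360; Al = 0.36720, O = 0.55080.
SiO2 (M=60.083): mol = 1.09831; Si = 1.09831, O = 2.19662.
ΣO = 2.93176; factor = 8/ΣO = 2.72874.
Al apfu = 0.36720 × 2.72874 = 1.002.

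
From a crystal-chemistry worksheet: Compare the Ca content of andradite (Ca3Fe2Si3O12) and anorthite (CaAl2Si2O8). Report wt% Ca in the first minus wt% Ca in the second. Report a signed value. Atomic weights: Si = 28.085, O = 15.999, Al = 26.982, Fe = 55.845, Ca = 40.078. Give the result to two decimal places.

9.25 percentage points

Ca in Ca3Fe2Si3O12: molar mass 508.167 g/mol; 3×40.078 = 120.234 g → 23.66 wt%.
Ca in CaAl2Si2O8: molar mass 278.204 g/mol; 1×40.078 = 40.078 g → 14.41 wt%.
Difference = 23.66 − 14.41 = 9.25 percentage points.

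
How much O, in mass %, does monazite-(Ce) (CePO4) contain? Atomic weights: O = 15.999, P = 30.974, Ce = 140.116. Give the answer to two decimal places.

Formula mass = 1×140.116 + 1×30.974 + 4×15.999 = 235.086 g/mol, of which 63.996 g is O.
So O makes up 63.996/235.086 = 0.2722 of the mass, i.e. 27.22%.

27.22 mass %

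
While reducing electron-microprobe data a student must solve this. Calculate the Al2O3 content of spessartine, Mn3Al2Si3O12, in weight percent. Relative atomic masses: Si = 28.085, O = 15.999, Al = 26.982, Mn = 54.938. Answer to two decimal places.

Formula mass = 495.021 g/mol.
2 Al → 1.0000 mol Al2O3 per formula unit; M(Al2O3) = 101.961, so Al2O3 mass = 101.961 g.
101.961/495.021 × 100 = 20.60 wt%.

20.60 wt%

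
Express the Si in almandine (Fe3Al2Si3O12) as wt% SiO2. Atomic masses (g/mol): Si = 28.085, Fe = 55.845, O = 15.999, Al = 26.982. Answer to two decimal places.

36.21 wt%

M(Fe3Al2Si3O12) = 497.742 g/mol; M(SiO2) = 60.083 g/mol.
Moles SiO2 per formula unit = 3 Si ÷ 1 = 3.0000.
SiO2 fraction = (3.0000 × 60.083) / 497.742 = 180.249/497.742 = 0.3621.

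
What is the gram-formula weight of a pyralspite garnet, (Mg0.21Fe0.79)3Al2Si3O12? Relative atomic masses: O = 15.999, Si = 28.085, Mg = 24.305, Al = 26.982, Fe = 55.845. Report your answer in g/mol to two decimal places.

M = 0.63(24.305) + 2.37(55.845) + 2(26.982) + 3(28.085) + 12(15.999)

477.87 g/mol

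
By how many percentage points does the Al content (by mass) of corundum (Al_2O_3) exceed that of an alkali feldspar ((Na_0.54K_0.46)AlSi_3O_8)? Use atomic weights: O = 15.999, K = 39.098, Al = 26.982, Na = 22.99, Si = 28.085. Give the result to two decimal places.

M(Al_2O_3) = 101.961 g/mol, so wt% Al = 53.964/101.961 × 100 = 52.93%.
M((Na_0.54K_0.46)AlSi_3O_8) = 269.629 g/mol, so wt% Al = 26.982/269.629 × 100 = 10.01%.
52.93 − 10.01 = 42.92 pp.

42.92 percentage points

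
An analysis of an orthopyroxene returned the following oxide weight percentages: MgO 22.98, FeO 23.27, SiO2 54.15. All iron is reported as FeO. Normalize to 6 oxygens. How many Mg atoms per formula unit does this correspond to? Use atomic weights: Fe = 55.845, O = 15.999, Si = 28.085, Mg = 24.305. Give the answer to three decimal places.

1.269 Mg apfu

MgO (M=40.304): mol = 0.57017; Mg = 0.57017, O = 0.57017.
FeO (M=71.844): mol = 0.32390; Fe = 0.32390, O = 0.32390.
SiO2 (M=60.083): mol = 0.90125; Si = 0.90125, O = 1.80250.
ΣO = 2.69657; factor = 6/ΣO = 2.22505.
Mg apfu = 0.57017 × 2.22505 = 1.269.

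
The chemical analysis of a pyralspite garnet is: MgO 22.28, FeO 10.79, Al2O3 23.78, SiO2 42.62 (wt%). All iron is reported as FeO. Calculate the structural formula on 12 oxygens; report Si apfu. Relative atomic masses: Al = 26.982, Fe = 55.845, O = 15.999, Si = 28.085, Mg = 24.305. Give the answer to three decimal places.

MgO: 22.28/40.304 = 0.55280 mol → 0.55280 mol Mg, 0.55280 mol O.
FeO: 10.79/71.844 = 0.15019 mol → 0.15019 mol Fe, 0.15019 mol O.
Al2O3: 23.78/101.961 = 0.23323 mol → 0.46646 mol Al, 0.69969 mol O.
SiO2: 42.62/60.083 = 0.70935 mol → 0.70935 mol Si, 1.41870 mol O.
Total oxygen = 2.82138 mol. Normalization factor = 12/2.82138 = 4.25324.
Si per 12 O = 0.70935 × 4.25324 = 3.017.

3.017 Si apfu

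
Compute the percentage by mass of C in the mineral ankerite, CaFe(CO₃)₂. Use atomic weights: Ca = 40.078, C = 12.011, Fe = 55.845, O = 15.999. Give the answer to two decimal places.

11.12 mass %

Formula mass = 1·40.078 + 1·55.845 + 2·12.011 + 6·15.999 = 215.939 g/mol, of which 24.022 g is C.
So C makes up 24.022/215.939 = 0.1112 of the mass, i.e. 11.12%.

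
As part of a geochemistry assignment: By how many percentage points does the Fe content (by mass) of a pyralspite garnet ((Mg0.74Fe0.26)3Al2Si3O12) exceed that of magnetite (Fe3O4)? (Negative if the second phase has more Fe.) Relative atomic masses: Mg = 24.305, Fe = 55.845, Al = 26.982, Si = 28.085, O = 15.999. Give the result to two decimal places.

M((Mg0.74Fe0.26)3Al2Si3O12) = 427.723 g/mol, so wt% Fe = 43.559/427.723 × 100 = 10.18%.
M(Fe3O4) = 231.531 g/mol, so wt% Fe = 167.535/231.531 × 100 = 72.36%.
10.18 − 72.36 = -62.18 pp.

-62.18 percentage points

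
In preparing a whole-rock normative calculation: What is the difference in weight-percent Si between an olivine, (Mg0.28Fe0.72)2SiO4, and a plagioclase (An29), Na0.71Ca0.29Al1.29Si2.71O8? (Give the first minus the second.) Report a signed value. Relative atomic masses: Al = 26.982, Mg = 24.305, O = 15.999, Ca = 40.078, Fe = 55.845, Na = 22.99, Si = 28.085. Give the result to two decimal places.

-13.43 percentage points

First mineral: 28.085 g Si in 186.109 g formula = 15.09 wt% Si.
Second mineral: 76.110 g Si in 266.855 g formula = 28.52 wt% Si.
15.09% − 28.52% gives a difference of -13.43 percentage points.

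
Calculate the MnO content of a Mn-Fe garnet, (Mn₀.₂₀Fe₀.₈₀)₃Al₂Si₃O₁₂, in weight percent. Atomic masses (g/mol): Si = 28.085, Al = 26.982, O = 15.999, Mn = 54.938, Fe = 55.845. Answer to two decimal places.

8.56 wt%

Formula mass = 497.198 g/mol.
0.60 Mn → 0.6000 mol MnO per formula unit; M(MnO) = 70.937, so MnO mass = 42.562 g.
42.562/497.198 × 100 = 8.56 wt%.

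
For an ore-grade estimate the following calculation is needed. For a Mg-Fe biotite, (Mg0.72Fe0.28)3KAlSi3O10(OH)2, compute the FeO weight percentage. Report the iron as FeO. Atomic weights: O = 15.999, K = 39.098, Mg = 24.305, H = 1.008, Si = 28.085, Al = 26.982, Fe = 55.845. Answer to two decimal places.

13.60 wt%

M((Mg0.72Fe0.28)3KAlSi3O10(OH)2) = 443.748 g/mol; M(FeO) = 71.844 g/mol.
Moles FeO per formula unit = 0.84 Fe ÷ 1 = 0.8400.
FeO fraction = (0.8400 × 71.844) / 443.748 = 60.349/443.748 = 0.1360.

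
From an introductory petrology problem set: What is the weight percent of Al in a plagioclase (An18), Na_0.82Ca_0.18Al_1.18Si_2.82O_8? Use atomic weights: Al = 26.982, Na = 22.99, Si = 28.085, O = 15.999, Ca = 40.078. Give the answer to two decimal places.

12.01 weight percent

M(Na_0.82Ca_0.18Al_1.18Si_2.82O_8) = 265.096 g/mol.
Al contributes 1.18 × 26.982 = 31.839 g per mole.
31.839/265.096 = 0.1201 → 12.01%.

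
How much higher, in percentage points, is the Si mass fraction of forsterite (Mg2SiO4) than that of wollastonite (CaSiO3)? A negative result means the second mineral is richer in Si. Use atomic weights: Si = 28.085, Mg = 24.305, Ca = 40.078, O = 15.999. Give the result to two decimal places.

Si in Mg2SiO4: molar mass 140.691 g/mol; 1×28.085 = 28.085 g → 19.96 wt%.
Si in CaSiO3: molar mass 116.160 g/mol; 1×28.085 = 28.085 g → 24.18 wt%.
Difference = 19.96 − 24.18 = -4.22 percentage points.

-4.22 percentage points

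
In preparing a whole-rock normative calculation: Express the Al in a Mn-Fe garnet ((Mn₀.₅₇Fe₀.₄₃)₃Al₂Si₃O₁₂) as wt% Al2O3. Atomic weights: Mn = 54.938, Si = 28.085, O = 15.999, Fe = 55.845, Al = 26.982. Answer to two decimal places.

20.55 wt%

M((Mn₀.₅₇Fe₀.₄₃)₃Al₂Si₃O₁₂) = 496.191 g/mol; M(Al2O3) = 101.961 g/mol.
Moles Al2O3 per formula unit = 2 Al ÷ 2 = 1.0000.
Al2O3 fraction = (1.0000 × 101.961) / 496.191 = 101.961/496.191 = 0.2055.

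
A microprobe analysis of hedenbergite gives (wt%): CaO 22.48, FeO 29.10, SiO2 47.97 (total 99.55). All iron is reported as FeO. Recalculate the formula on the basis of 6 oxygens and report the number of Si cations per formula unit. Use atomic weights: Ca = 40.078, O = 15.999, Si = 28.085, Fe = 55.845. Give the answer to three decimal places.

CaO (M=56.077): mol = 0.40088; Ca = 0.40088, O = 0.40088.
FeO (M=71.844): mol = 0.40504; Fe = 0.40504, O = 0.40504.
SiO2 (M=60.083): mol = 0.79840; Si = 0.79840, O = 1.59680.
ΣO = 2.40272; factor = 6/ΣO = 2.49717.
Si apfu = 0.79840 × 2.49717 = 1.994.

1.994 Si apfu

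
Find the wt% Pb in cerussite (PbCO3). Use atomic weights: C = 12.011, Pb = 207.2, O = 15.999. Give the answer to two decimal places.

Formula mass = 1×207.2 + 1×12.011 + 3×15.999 = 267.208 g/mol, of which 207.200 g is Pb.
So Pb makes up 207.200/267.208 = 0.7754 of the mass, i.e. 77.54%.

77.54 wt%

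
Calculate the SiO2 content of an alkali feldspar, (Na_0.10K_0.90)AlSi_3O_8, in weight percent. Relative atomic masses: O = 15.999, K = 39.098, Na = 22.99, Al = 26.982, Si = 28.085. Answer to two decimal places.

65.14 wt%

Formula mass = 276.716 g/mol.
3 Si → 3.0000 mol SiO2 per formula unit; M(SiO2) = 60.083, so SiO2 mass = 180.249 g.
180.249/276.716 × 100 = 65.14 wt%.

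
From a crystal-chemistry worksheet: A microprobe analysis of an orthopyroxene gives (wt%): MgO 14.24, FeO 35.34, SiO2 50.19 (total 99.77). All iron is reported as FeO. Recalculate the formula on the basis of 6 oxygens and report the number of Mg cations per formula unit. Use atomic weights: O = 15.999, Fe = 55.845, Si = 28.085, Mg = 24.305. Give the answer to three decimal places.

0.843 Mg apfu

14.24 wt% MgO ÷ 40.304 g/mol = 0.35331 mol, giving 0.35331 Mg and 0.35331 O.
35.34 wt% FeO ÷ 71.844 g/mol = 0.49190 mol, giving 0.49190 Fe and 0.49190 O.
50.19 wt% SiO2 ÷ 60.083 g/mol = 0.83534 mol, giving 0.83534 Si and 1.67068 O.
Oxygen sums to 2.51589; scaling by 6/2.51589 = 2.38484 puts the formula on 6 O.
Mg: 0.35331 × 2.38484 = 0.843 atoms per formula unit.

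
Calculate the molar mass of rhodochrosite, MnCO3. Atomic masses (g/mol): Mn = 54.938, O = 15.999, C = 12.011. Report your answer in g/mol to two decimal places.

The formula mass is the sum 1×54.938 + 1×12.011 + 3×15.999.

114.95 g/mol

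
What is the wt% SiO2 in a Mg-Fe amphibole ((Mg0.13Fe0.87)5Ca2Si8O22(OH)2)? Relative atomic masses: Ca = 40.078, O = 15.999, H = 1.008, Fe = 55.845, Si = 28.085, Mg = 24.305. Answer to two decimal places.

50.62 wt%

Molar mass of (Mg0.13Fe0.87)5Ca2Si8O22(OH)2 = 0.65*24.305 + 4.35*55.845 + 2*40.078 + 8*28.085 + 24*15.999 + 2*1.008 = 949.552 g/mol.
Each formula unit contains 8 Si, equivalent to 8/1 = 8.0000 mol SiO2.
M(SiO2) = 1×28.085 + 2×15.999 = 60.083 g/mol.
Mass of SiO2 per formula unit = 8.0000 × 60.083 = 480.664 g.
SiO2 wt% = 480.664 / 949.552 × 100 = 50.62%.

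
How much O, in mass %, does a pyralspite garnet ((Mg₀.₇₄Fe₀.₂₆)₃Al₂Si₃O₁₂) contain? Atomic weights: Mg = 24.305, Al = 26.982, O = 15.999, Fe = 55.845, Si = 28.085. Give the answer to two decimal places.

Formula mass = 2.22×24.305 + 0.78×55.845 + 2×26.982 + 3×28.085 + 12×15.999 = 427.723 g/mol, of which 191.988 g is O.
So O makes up 191.988/427.723 = 0.4489 of the mass, i.e. 44.89%.

44.89 mass %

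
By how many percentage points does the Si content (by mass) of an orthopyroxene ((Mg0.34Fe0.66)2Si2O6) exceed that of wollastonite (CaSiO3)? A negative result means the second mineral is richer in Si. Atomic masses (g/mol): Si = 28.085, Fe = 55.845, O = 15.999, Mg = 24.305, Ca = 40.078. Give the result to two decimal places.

M((Mg0.34Fe0.66)2Si2O6) = 242.407 g/mol, so wt% Si = 56.170/242.407 × 100 = 23.17%.
M(CaSiO3) = 116.160 g/mol, so wt% Si = 28.085/116.160 × 100 = 24.18%.
23.17 − 24.18 = -1.01 pp.

-1.01 percentage points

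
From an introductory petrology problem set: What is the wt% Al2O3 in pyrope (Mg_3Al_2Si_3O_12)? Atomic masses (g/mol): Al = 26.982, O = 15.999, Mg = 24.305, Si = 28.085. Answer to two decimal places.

25.29 wt%

Molar mass of Mg_3Al_2Si_3O_12 = 3·24.305 + 2·26.982 + 3·28.085 + 12·15.999 = 403.122 g/mol.
Each formula unit contains 2 Al, equivalent to 2/2 = 1.0000 mol Al2O3.
M(Al2O3) = 2×26.982 + 3×15.999 = 101.961 g/mol.
Mass of Al2O3 per formula unit = 1.0000 × 101.961 = 101.961 g.
Al2O3 wt% = 101.961 / 403.122 × 100 = 25.29%.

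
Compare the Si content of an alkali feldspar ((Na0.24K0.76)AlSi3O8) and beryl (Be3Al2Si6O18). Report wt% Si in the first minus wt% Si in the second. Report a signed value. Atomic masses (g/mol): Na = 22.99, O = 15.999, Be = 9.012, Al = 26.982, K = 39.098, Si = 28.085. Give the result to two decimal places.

First mineral: 84.255 g Si in 274.461 g formula = 30.70 wt% Si.
Second mineral: 168.510 g Si in 537.492 g formula = 31.35 wt% Si.
30.70% − 31.35% gives a difference of -0.65 percentage points.

-0.65 percentage points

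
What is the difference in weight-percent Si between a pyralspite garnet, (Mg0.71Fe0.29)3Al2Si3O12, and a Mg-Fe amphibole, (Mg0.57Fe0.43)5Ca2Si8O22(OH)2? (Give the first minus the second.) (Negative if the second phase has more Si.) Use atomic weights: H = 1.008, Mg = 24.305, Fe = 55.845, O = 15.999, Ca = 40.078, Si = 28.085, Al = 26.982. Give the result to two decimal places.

-5.96 percentage points

First mineral: 84.255 g Si in 430.562 g formula = 19.57 wt% Si.
Second mineral: 224.680 g Si in 880.164 g formula = 25.53 wt% Si.
19.57% − 25.53% gives a difference of -5.96 percentage points.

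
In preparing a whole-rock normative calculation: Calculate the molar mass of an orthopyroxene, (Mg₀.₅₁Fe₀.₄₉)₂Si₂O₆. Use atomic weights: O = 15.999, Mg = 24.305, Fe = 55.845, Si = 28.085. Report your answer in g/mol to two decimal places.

Mg: 1.02 × 24.305 = 24.7911
Fe: 0.98 × 55.845 = 54.7281
Si: 2 × 28.085 = 56.1700
O: 6 × 15.999 = 95.9940
Summing the contributions gives the formula mass.

231.68 g/mol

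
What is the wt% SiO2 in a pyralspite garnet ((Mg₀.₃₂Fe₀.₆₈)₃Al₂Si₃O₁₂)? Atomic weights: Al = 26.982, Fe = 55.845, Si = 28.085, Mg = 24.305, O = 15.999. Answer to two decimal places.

Molar mass of (Mg₀.₃₂Fe₀.₆₈)₃Al₂Si₃O₁₂ = 0.96·24.305 + 2.04·55.845 + 2·26.982 + 3·28.085 + 12·15.999 = 467.464 g/mol.
Each formula unit contains 3 Si, equivalent to 3/1 = 3.0000 mol SiO2.
M(SiO2) = 1×28.085 + 2×15.999 = 60.083 g/mol.
Mass of SiO2 per formula unit = 3.0000 × 60.083 = 180.249 g.
SiO2 wt% = 180.249 / 467.464 × 100 = 38.56%.

38.56 wt%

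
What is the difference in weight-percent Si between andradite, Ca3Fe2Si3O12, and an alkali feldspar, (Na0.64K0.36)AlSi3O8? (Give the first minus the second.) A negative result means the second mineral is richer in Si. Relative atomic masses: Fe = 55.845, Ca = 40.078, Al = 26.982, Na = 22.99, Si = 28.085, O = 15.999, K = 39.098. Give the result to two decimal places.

-14.86 percentage points

Si in Ca3Fe2Si3O12: molar mass 508.167 g/mol; 3×28.085 = 84.255 g → 16.58 wt%.
Si in (Na0.64K0.36)AlSi3O8: molar mass 268.018 g/mol; 3×28.085 = 84.255 g → 31.44 wt%.
Difference = 16.58 − 31.44 = -14.86 percentage points.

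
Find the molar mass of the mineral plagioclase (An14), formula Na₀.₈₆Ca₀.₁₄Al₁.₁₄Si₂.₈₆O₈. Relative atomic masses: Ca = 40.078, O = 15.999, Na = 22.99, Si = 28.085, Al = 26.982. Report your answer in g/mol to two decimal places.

264.46 g/mol

Na: 0.86 × 22.99 = 19.7714
Ca: 0.14 × 40.078 = 5.6109
Al: 1.14 × 26.982 = 30.7595
Si: 2.86 × 28.085 = 80.3231
O: 8 × 15.999 = 127.9920
Summing the contributions gives the formula mass.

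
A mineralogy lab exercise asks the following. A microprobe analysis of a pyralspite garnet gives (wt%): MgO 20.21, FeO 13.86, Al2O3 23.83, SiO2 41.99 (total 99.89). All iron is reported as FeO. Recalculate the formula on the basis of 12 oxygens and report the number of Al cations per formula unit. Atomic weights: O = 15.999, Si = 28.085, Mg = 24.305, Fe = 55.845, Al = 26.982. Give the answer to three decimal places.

MgO (M=40.304): mol = 0.50144; Mg = 0.50144, O = 0.50144.
FeO (M=71.844): mol = 0.19292; Fe = 0.19292, O = 0.19292.
Al2O3 (M=101.961): mol = 0.23372; Al = 0.46744, O = 0.70116.
SiO2 (M=60.083): mol = 0.69887; Si = 0.69887, O = 1.39774.
ΣO = 2.79326; factor = 12/ΣO = 4.29606.
Al apfu = 0.46744 × 4.29606 = 2.008.

2.008 Al apfu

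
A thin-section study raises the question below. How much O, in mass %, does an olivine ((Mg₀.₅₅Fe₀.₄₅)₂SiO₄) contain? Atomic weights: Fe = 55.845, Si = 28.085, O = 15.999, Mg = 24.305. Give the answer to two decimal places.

M((Mg₀.₅₅Fe₀.₄₅)₂SiO₄) = 169.077 g/mol.
O contributes 4 × 15.999 = 63.996 g per mole.
63.996/169.077 = 0.3785 → 37.85%.

37.85 mass %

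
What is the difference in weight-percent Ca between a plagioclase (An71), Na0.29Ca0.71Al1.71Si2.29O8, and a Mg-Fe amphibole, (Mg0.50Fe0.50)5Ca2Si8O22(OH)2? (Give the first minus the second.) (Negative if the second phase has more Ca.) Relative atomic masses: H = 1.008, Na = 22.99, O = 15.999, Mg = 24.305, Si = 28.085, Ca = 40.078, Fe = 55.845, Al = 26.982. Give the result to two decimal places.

Ca in Na0.29Ca0.71Al1.71Si2.29O8: molar mass 273.568 g/mol; 0.71×40.078 = 28.455 g → 10.40 wt%.
Ca in (Mg0.50Fe0.50)5Ca2Si8O22(OH)2: molar mass 891.203 g/mol; 2×40.078 = 80.156 g → 8.99 wt%.
Difference = 10.40 − 8.99 = 1.41 percentage points.

1.41 percentage points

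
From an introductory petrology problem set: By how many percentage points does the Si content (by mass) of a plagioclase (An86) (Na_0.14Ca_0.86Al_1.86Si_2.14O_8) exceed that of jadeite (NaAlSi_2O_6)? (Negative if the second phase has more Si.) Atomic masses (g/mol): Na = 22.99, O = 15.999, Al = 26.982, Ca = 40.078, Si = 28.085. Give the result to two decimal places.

-6.01 percentage points

Si in Na_0.14Ca_0.86Al_1.86Si_2.14O_8: molar mass 275.966 g/mol; 2.14×28.085 = 60.102 g → 21.78 wt%.
Si in NaAlSi_2O_6: molar mass 202.136 g/mol; 2×28.085 = 56.170 g → 27.79 wt%.
Difference = 21.78 − 27.79 = -6.01 percentage points.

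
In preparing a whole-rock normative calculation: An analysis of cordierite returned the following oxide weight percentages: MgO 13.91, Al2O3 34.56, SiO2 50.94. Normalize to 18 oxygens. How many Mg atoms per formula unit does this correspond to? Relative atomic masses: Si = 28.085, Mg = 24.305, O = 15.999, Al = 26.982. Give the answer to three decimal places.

MgO (M=40.304): mol = 0.34513; Mg = 0.34513, O = 0.34513.
Al2O3 (M=101.961): mol = 0.33895; Al = 0.67790, O = 1.01685.
SiO2 (M=60.083): mol = 0.84783; Si = 0.84783, O = 1.69566.
ΣO = 3.05764; factor = 18/ΣO = 5.88689.
Mg apfu = 0.34513 × 5.88689 = 2.032.

2.032 Mg apfu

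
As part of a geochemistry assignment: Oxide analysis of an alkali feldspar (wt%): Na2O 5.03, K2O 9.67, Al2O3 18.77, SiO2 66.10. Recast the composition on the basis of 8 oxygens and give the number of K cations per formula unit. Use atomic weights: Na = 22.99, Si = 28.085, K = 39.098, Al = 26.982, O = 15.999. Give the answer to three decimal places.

0.559 K apfu

5.03 wt% Na2O ÷ 61.979 g/mol = 0.08116 mol, giving 0.16232 Na and 0.08116 O.
9.67 wt% K2O ÷ 94.195 g/mol = 0.10266 mol, giving 0.20532 K and 0.10266 O.
18.77 wt% Al2O3 ÷ 101.961 g/mol = 0.18409 mol, giving 0.36818 Al and 0.55227 O.
66.10 wt% SiO2 ÷ 60.083 g/mol = 1.10014 mol, giving 1.10014 Si and 2.20028 O.
Oxygen sums to 2.93637; scaling by 8/2.93637 = 2.72445 puts the formula on 8 O.
K: 0.20532 × 2.72445 = 0.559 atoms per formula unit.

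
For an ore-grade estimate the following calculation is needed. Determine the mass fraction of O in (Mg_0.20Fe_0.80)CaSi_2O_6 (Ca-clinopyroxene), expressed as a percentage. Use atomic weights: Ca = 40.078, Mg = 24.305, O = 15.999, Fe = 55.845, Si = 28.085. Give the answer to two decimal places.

M((Mg_0.20Fe_0.80)CaSi_2O_6) = 241.779 g/mol.
O contributes 6 × 15.999 = 95.994 g per mole.
95.994/241.779 = 0.3970 → 39.70%.

39.70 weight percent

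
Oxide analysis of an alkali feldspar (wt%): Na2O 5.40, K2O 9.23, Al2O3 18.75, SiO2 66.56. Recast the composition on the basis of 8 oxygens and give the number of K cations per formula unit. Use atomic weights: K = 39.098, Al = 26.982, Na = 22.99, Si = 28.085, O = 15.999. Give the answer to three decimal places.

0.531 K apfu

5.40 wt% Na2O ÷ 61.979 g/mol = 0.08713 mol, giving 0.17426 Na and 0.08713 O.
9.23 wt% K2O ÷ 94.195 g/mol = 0.09799 mol, giving 0.19598 K and 0.09799 O.
18.75 wt% Al2O3 ÷ 101.961 g/mol = 0.18389 mol, giving 0.36778 Al and 0.55167 O.
66.56 wt% SiO2 ÷ 60.083 g/mol = 1.10780 mol, giving 1.10780 Si and 2.21560 O.
Oxygen sums to 2.95239; scaling by 8/2.95239 = 2.70967 puts the formula on 8 O.
K: 0.19598 × 2.70967 = 0.531 atoms per formula unit.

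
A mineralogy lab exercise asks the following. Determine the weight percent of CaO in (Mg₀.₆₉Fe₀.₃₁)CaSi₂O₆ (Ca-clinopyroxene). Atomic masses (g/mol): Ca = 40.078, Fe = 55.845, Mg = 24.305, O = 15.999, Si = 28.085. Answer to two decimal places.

24.78 wt%

M((Mg₀.₆₉Fe₀.₃₁)CaSi₂O₆) = 226.324 g/mol; M(CaO) = 56.077 g/mol.
Moles CaO per formula unit = 1 Ca ÷ 1 = 1.0000.
CaO fraction = (1.0000 × 56.077) / 226.324 = 56.077/226.324 = 0.2478.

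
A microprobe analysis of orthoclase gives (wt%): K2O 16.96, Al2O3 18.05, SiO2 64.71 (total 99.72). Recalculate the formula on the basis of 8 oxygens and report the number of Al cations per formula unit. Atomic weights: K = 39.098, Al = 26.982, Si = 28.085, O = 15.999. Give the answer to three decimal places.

0.989 Al apfu

16.96 wt% K2O ÷ 94.195 g/mol = 0.18005 mol, giving 0.36010 K and 0.18005 O.
18.05 wt% Al2O3 ÷ 101.961 g/mol = 0.17703 mol, giving 0.35406 Al and 0.53109 O.
64.71 wt% SiO2 ÷ 60.083 g/mol = 1.07701 mol, giving 1.07701 Si and 2.15402 O.
Oxygen sums to 2.86516; scaling by 8/2.86516 = 2.79217 puts the formula on 8 O.
Al: 0.35406 × 2.79217 = 0.989 atoms per formula unit.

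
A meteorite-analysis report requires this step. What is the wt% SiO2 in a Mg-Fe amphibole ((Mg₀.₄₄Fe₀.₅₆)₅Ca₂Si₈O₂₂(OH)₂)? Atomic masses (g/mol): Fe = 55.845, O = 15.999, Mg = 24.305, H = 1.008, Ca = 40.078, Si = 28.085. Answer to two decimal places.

53.37 wt%

Formula mass = 900.665 g/mol.
8 Si → 8.0000 mol SiO2 per formula unit; M(SiO2) = 60.083, so SiO2 mass = 480.664 g.
480.664/900.665 × 100 = 53.37 wt%.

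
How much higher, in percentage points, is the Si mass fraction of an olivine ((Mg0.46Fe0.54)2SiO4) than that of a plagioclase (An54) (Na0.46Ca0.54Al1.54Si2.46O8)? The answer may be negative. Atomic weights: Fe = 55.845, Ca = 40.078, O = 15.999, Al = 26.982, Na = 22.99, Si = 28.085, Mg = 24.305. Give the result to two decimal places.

First mineral: 28.085 g Si in 174.754 g formula = 16.07 wt% Si.
Second mineral: 69.089 g Si in 270.851 g formula = 25.51 wt% Si.
16.07% − 25.51% gives a difference of -9.44 percentage points.

-9.44 percentage points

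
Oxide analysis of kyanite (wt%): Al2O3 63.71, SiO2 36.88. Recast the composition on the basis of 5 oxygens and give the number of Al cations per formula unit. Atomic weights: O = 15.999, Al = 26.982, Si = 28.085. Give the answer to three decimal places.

63.71 wt% Al2O3 ÷ 101.961 g/mol = 0.62485 mol, giving 1.24970 Al and 1.87455 O.
36.88 wt% SiO2 ÷ 60.083 g/mol = 0.61382 mol, giving 0.61382 Si and 1.22764 O.
Oxygen sums to 3.10219; scaling by 5/3.10219 = 1.61176 puts the formula on 5 O.
Al: 1.24970 × 1.61176 = 2.014 atoms per formula unit.

2.014 Al apfu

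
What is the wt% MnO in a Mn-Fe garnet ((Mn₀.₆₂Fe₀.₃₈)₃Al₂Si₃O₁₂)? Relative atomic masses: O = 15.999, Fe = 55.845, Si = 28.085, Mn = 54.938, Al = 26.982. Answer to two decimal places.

26.60 wt%

M((Mn₀.₆₂Fe₀.₃₈)₃Al₂Si₃O₁₂) = 496.055 g/mol; M(MnO) = 70.937 g/mol.
Moles MnO per formula unit = 1.86 Mn ÷ 1 = 1.8600.
MnO fraction = (1.8600 × 70.937) / 496.055 = 131.943/496.055 = 0.2660.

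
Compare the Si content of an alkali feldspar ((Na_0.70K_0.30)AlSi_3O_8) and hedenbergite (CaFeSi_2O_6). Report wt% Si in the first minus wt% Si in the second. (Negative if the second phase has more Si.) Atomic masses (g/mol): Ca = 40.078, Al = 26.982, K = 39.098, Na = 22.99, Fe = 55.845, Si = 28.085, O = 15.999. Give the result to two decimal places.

8.91 percentage points

First mineral: 84.255 g Si in 267.051 g formula = 31.55 wt% Si.
Second mineral: 56.170 g Si in 248.087 g formula = 22.64 wt% Si.
31.55% − 22.64% gives a difference of 8.91 percentage points.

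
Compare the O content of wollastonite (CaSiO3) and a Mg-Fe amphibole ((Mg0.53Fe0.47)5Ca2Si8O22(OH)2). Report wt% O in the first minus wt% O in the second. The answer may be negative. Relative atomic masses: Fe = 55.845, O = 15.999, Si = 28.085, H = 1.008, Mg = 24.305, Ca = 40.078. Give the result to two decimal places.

-2.00 percentage points

M(CaSiO3) = 116.160 g/mol, so wt% O = 47.997/116.160 × 100 = 41.32%.
M((Mg0.53Fe0.47)5Ca2Si8O22(OH)2) = 886.472 g/mol, so wt% O = 383.976/886.472 × 100 = 43.32%.
41.32 − 43.32 = -2.00 pp.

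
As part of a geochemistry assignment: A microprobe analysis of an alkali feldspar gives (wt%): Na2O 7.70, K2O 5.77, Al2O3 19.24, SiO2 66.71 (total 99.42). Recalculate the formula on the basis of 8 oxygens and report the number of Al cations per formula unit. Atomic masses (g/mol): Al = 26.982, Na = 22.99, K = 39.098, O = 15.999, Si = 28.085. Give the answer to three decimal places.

7.70 wt% Na2O ÷ 61.979 g/mol = 0.12424 mol, giving 0.24848 Na and 0.12424 O.
5.77 wt% K2O ÷ 94.195 g/mol = 0.06126 mol, giving 0.12252 K and 0.06126 O.
19.24 wt% Al2O3 ÷ 101.961 g/mol = 0.18870 mol, giving 0.37740 Al and 0.56610 O.
66.71 wt% SiO2 ÷ 60.083 g/mol = 1.11030 mol, giving 1.11030 Si and 2.22060 O.
Oxygen sums to 2.97220; scaling by 8/2.97220 = 2.69161 puts the formula on 8 O.
Al: 0.37740 × 2.69161 = 1.016 atoms per formula unit.

1.016 Al apfu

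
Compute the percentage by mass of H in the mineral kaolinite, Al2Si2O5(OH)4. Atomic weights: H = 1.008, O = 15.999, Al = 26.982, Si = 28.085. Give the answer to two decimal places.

1.56 weight percent

Molar mass of Al2Si2O5(OH)4: 2*26.982 + 2*28.085 + 9*15.999 + 4*1.008 = 258.157 g/mol.
Mass of H per formula unit: 4 × 1.008 = 4.032 g.
Weight fraction H = 4.032 / 258.157 = 0.0156.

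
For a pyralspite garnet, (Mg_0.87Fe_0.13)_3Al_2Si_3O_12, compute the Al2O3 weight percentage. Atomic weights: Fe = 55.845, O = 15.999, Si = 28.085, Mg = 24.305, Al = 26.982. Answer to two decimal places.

24.54 wt%

M((Mg_0.87Fe_0.13)_3Al_2Si_3O_12) = 415.423 g/mol; M(Al2O3) = 101.961 g/mol.
Moles Al2O3 per formula unit = 2 Al ÷ 2 = 1.0000.
Al2O3 fraction = (1.0000 × 101.961) / 415.423 = 101.961/415.423 = 0.2454.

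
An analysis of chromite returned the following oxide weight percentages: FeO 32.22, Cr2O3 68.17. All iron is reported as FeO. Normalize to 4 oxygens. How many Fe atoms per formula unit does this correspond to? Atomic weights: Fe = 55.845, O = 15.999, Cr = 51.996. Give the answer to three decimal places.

32.22 wt% FeO ÷ 71.844 g/mol = 0.44847 mol, giving 0.44847 Fe and 0.44847 O.
68.17 wt% Cr2O3 ÷ 151.989 g/mol = 0.44852 mol, giving 0.89704 Cr and 1.34556 O.
Oxygen sums to 1.79403; scaling by 4/1.79403 = 2.22962 puts the formula on 4 O.
Fe: 0.44847 × 2.22962 = 1.000 atoms per formula unit.

1.000 Fe apfu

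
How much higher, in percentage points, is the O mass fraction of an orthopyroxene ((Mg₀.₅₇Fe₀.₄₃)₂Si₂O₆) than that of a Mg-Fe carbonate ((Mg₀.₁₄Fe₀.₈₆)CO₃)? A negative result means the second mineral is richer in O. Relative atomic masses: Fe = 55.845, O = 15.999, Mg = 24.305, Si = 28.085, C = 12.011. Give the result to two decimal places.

First mineral: 95.994 g O in 227.898 g formula = 42.12 wt% O.
Second mineral: 47.997 g O in 111.437 g formula = 43.07 wt% O.
42.12% − 43.07% gives a difference of -0.95 percentage points.

-0.95 percentage points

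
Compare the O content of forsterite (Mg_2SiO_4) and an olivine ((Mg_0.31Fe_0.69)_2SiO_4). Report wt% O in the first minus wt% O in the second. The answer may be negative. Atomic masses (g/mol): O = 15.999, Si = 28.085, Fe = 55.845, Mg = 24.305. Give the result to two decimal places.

10.75 percentage points

First mineral: 63.996 g O in 140.691 g formula = 45.49 wt% O.
Second mineral: 63.996 g O in 184.216 g formula = 34.74 wt% O.
45.49% − 34.74% gives a difference of 10.75 percentage points.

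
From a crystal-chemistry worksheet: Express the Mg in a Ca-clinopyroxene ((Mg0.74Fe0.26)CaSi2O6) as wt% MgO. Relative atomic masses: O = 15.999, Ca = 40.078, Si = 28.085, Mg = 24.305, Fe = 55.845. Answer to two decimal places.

13.27 wt%

Formula mass = 224.747 g/mol.
0.74 Mg → 0.7400 mol MgO per formula unit; M(MgO) = 40.304, so MgO mass = 29.825 g.
29.825/224.747 × 100 = 13.27 wt%.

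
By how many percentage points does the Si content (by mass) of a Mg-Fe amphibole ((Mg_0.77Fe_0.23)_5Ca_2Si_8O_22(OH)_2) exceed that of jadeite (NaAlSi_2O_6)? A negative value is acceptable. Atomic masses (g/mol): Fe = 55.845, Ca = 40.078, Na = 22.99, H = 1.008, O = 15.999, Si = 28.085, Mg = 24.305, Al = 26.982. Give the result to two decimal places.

First mineral: 224.680 g Si in 848.624 g formula = 26.48 wt% Si.
Second mineral: 56.170 g Si in 202.136 g formula = 27.79 wt% Si.
26.48% − 27.79% gives a difference of -1.31 percentage points.

-1.31 percentage points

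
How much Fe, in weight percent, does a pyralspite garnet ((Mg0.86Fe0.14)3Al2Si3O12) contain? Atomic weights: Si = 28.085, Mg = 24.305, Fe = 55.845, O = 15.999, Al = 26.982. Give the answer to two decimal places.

5.63 weight percent

Molar mass of (Mg0.86Fe0.14)3Al2Si3O12: 2.58×24.305 + 0.42×55.845 + 2×26.982 + 3×28.085 + 12×15.999 = 416.369 g/mol.
Mass of Fe per formula unit: 0.42 × 55.845 = 23.455 g.
Weight fraction Fe = 23.455 / 416.369 = 0.0563.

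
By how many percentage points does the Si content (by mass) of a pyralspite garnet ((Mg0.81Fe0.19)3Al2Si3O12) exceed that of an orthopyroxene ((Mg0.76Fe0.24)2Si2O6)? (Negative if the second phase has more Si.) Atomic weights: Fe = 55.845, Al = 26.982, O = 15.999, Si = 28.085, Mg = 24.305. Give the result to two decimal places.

M((Mg0.81Fe0.19)3Al2Si3O12) = 421.100 g/mol, so wt% Si = 84.255/421.100 × 100 = 20.01%.
M((Mg0.76Fe0.24)2Si2O6) = 215.913 g/mol, so wt% Si = 56.170/215.913 × 100 = 26.02%.
20.01 − 26.02 = -6.01 pp.

-6.01 percentage points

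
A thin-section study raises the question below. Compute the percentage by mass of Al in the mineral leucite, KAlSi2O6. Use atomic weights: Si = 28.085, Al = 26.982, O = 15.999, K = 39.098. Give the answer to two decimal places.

Formula mass = 1·39.098 + 1·26.982 + 2·28.085 + 6·15.999 = 218.244 g/mol, of which 26.982 g is Al.
So Al makes up 26.982/218.244 = 0.1236 of the mass, i.e. 12.36%.

12.36 mass %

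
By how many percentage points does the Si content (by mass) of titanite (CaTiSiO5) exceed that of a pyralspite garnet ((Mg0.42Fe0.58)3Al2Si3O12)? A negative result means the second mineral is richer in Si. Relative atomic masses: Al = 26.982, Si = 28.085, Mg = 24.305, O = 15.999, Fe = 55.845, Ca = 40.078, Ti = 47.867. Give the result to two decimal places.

Si in CaTiSiO5: molar mass 196.025 g/mol; 1×28.085 = 28.085 g → 14.33 wt%.
Si in (Mg0.42Fe0.58)3Al2Si3O12: molar mass 458.002 g/mol; 3×28.085 = 84.255 g → 18.40 wt%.
Difference = 14.33 − 18.40 = -4.07 percentage points.

-4.07 percentage points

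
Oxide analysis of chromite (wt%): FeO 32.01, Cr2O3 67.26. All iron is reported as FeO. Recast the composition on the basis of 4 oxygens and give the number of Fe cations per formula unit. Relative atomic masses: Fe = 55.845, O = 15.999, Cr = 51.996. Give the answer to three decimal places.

1.005 Fe apfu

FeO (M=71.844): mol = 0.44555; Fe = 0.44555, O = 0.44555.
Cr2O3 (M=151.989): mol = 0.44253; Cr = 0.88506, O = 1.32759.
ΣO = 1.77314; factor = 4/ΣO = 2.25589.
Fe apfu = 0.44555 × 2.25589 = 1.005.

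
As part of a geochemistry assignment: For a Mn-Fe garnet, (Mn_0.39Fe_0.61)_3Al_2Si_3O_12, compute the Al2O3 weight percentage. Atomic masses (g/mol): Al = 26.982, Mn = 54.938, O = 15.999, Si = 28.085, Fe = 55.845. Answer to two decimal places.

Formula mass = 496.681 g/mol.
2 Al → 1.0000 mol Al2O3 per formula unit; M(Al2O3) = 101.961, so Al2O3 mass = 101.961 g.
101.961/496.681 × 100 = 20.53 wt%.

20.53 wt%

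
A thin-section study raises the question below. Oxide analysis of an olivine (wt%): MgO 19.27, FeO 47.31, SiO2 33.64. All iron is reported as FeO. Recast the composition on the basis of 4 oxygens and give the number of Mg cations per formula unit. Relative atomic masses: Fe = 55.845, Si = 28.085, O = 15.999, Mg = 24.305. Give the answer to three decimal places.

MgO: 19.27/40.304 = 0.47812 mol → 0.47812 mol Mg, 0.47812 mol O.
FeO: 47.31/71.844 = 0.65851 mol → 0.65851 mol Fe, 0.65851 mol O.
SiO2: 33.64/60.083 = 0.55989 mol → 0.55989 mol Si, 1.11978 mol O.
Total oxygen = 2.25641 mol. Normalization factor = 4/2.25641 = 1.77273.
Mg per 4 O = 0.47812 × 1.77273 = 0.848.

0.848 Mg apfu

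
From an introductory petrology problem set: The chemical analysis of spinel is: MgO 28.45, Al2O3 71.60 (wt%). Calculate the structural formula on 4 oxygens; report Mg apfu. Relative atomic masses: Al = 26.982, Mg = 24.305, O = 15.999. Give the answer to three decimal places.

1.004 Mg apfu

MgO: 28.45/40.304 = 0.70589 mol → 0.70589 mol Mg, 0.70589 mol O.
Al2O3: 71.60/101.961 = 0.70223 mol → 1.40446 mol Al, 2.10669 mol O.
Total oxygen = 2.81258 mol. Normalization factor = 4/2.81258 = 1.42218.
Mg per 4 O = 0.70589 × 1.42218 = 1.004.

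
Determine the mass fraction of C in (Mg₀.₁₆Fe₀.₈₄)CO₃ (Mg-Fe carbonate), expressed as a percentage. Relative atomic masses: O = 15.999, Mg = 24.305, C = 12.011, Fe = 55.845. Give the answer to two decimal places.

10.84 wt%

Formula mass = 0.16*24.305 + 0.84*55.845 + 1*12.011 + 3*15.999 = 110.807 g/mol, of which 12.011 g is C.
So C makes up 12.011/110.807 = 0.1084 of the mass, i.e. 10.84%.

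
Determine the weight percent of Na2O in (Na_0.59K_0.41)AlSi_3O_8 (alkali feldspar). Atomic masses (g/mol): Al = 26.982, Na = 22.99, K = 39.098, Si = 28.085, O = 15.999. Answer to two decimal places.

Formula mass = 268.823 g/mol.
0.59 Na → 0.2950 mol Na2O per formula unit; M(Na2O) = 61.979, so Na2O mass = 18.284 g.
18.284/268.823 × 100 = 6.80 wt%.

6.80 wt%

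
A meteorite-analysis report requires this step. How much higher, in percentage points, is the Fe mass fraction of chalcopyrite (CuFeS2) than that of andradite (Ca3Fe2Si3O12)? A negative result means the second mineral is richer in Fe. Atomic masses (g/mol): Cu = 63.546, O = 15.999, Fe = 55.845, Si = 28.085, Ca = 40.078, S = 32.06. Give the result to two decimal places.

First mineral: 55.845 g Fe in 183.511 g formula = 30.43 wt% Fe.
Second mineral: 111.690 g Fe in 508.167 g formula = 21.98 wt% Fe.
30.43% − 21.98% gives a difference of 8.45 percentage points.

8.45 percentage points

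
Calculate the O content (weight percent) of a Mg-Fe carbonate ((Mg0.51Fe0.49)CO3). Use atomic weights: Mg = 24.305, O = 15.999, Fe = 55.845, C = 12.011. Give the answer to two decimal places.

48.11 weight percent

Molar mass of (Mg0.51Fe0.49)CO3: 0.51*24.305 + 0.49*55.845 + 1*12.011 + 3*15.999 = 99.768 g/mol.
Mass of O per formula unit: 3 × 15.999 = 47.997 g.
Weight fraction O = 47.997 / 99.768 = 0.4811.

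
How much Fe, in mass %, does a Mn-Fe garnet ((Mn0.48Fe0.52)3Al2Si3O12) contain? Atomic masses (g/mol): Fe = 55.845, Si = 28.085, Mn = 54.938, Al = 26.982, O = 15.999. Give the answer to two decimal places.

17.55 mass %

Molar mass of (Mn0.48Fe0.52)3Al2Si3O12: 1.44×54.938 + 1.56×55.845 + 2×26.982 + 3×28.085 + 12×15.999 = 496.436 g/mol.
Mass of Fe per formula unit: 1.56 × 55.845 = 87.118 g.
Weight fraction Fe = 87.118 / 496.436 = 0.1755.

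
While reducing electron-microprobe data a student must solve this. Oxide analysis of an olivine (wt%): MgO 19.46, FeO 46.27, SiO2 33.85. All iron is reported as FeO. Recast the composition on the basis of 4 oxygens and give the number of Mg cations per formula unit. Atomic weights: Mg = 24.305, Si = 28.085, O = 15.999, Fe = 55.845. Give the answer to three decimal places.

0.857 Mg apfu

MgO: 19.46/40.304 = 0.48283 mol → 0.48283 mol Mg, 0.48283 mol O.
FeO: 46.27/71.844 = 0.64403 mol → 0.64403 mol Fe, 0.64403 mol O.
SiO2: 33.85/60.083 = 0.56339 mol → 0.56339 mol Si, 1.12678 mol O.
Total oxygen = 2.25364 mol. Normalization factor = 4/2.25364 = 1.77491.
Mg per 4 O = 0.48283 × 1.77491 = 0.857.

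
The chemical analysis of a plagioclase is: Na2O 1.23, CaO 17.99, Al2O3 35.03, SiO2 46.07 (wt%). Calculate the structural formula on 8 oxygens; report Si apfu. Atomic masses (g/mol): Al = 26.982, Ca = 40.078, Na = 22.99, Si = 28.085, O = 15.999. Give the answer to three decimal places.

Na2O: 1.23/61.979 = 0.01985 mol → 0.03970 mol Na, 0.01985 mol O.
CaO: 17.99/56.077 = 0.32081 mol → 0.32081 mol Ca, 0.32081 mol O.
Al2O3: 35.03/101.961 = 0.34356 mol → 0.68712 mol Al, 1.03068 mol O.
SiO2: 46.07/60.083 = 0.76677 mol → 0.76677 mol Si, 1.53354 mol O.
Total oxygen = 2.90488 mol. Normalization factor = 8/2.90488 = 2.75399.
Si per 8 O = 0.76677 × 2.75399 = 2.112.

2.112 Si apfu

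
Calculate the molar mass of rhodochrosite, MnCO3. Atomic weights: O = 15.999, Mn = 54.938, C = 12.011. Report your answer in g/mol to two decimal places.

114.95 g/mol

The formula mass is the sum 1·54.938 + 1·12.011 + 3·15.999.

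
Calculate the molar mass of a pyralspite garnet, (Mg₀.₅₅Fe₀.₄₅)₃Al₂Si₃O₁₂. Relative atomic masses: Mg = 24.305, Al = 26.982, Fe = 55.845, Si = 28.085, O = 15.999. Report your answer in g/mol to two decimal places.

445.70 g/mol

The formula mass is the sum 1.65*24.305 + 1.35*55.845 + 2*26.982 + 3*28.085 + 12*15.999.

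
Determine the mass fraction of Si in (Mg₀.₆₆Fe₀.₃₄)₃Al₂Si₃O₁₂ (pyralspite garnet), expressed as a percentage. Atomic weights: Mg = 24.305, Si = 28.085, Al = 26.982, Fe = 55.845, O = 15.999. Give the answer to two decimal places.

Molar mass of (Mg₀.₆₆Fe₀.₃₄)₃Al₂Si₃O₁₂: 1.98·24.305 + 1.02·55.845 + 2·26.982 + 3·28.085 + 12·15.999 = 435.293 g/mol.
Mass of Si per formula unit: 3 × 28.085 = 84.255 g.
Weight fraction Si = 84.255 / 435.293 = 0.1936.

19.36 weight percent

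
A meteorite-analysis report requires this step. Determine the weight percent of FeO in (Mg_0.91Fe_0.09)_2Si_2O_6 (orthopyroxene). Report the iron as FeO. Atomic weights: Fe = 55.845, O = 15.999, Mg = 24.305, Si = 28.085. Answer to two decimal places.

Molar mass of (Mg_0.91Fe_0.09)_2Si_2O_6 = 1.82·24.305 + 0.18·55.845 + 2·28.085 + 6·15.999 = 206.451 g/mol.
Each formula unit contains 0.18 Fe, equivalent to 0.18/1 = 0.1800 mol FeO.
M(FeO) = 1×55.845 + 1×15.999 = 71.844 g/mol.
Mass of FeO per formula unit = 0.1800 × 71.844 = 12.932 g.
FeO wt% = 12.932 / 206.451 × 100 = 6.26%.

6.26 wt%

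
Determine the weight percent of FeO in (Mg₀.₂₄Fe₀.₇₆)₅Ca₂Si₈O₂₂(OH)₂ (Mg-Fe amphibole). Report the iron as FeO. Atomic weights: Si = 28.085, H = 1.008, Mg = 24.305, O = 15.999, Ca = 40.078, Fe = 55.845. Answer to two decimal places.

29.29 wt%

Formula mass = 932.205 g/mol.
3.80 Fe → 3.8000 mol FeO per formula unit; M(FeO) = 71.844, so FeO mass = 273.007 g.
273.007/932.205 × 100 = 29.29 wt%.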